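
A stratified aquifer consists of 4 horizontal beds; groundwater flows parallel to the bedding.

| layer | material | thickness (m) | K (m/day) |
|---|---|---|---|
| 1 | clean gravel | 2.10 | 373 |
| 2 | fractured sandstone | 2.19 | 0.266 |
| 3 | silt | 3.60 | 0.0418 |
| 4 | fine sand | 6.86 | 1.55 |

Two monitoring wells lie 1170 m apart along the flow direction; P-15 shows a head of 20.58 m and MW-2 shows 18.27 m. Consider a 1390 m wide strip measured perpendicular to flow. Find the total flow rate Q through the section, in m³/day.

2180

Flow is parallel to layering, so each bed carries its own Darcy discharge and the transmissivities add.
Σ(K_i·b_i) = 373×2.10 + 0.266×2.19 + 0.0418×3.60 + 1.55×6.86 = 794.7 m²/day.
Hydraulic gradient i = (20.58 − 18.27) / 1170 = 2.31 / 1170 = 0.001974.
Q = Σ(K_i·b_i) · W · i = 794.7 × 1390 × 0.001974 = 2181 m³/day.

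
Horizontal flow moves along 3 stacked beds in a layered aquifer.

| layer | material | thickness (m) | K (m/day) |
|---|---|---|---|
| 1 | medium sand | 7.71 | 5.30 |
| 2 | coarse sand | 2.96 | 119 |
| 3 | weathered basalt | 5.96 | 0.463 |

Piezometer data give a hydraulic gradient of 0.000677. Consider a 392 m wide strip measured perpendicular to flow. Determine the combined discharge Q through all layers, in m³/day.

105

Flow is parallel to layering, so each bed carries its own Darcy discharge and the transmissivities add.
Σ(K_i·b_i) = 5.30×7.71 + 119×2.96 + 0.463×5.96 = 395.9 m²/day.
Hydraulic gradient i = 0.000677.
Q = Σ(K_i·b_i) · W · i = 395.9 × 392 × 0.0006770 = 105.1 m³/day.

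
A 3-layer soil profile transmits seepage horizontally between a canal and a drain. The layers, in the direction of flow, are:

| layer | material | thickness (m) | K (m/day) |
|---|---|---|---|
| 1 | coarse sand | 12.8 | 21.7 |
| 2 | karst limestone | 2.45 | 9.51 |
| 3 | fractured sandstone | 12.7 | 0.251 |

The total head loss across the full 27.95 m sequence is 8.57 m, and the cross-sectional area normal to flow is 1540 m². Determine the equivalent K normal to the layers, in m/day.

Flow is perpendicular to layering, so the layers act in series and the equivalent K is the thickness-weighted harmonic mean.
Total thickness L = 12.8 + 2.45 + 12.7 = 27.95 m.
Σ(b_i/K_i) = 12.8/21.7 + 2.45/9.51 + 12.7/0.251 = 51.45 d.
K_eq = L / Σ(b_i/K_i) = 27.95 / 51.45 = 0.5433 m/day.

0.543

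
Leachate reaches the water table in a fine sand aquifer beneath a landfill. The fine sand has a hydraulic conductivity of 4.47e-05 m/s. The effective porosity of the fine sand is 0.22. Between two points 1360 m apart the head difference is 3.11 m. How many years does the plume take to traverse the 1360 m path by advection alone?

92.8

Convert K: 4.47e-05 m/s × 86400 = 3.862 m/day.
Hydraulic gradient i = Δh / L = 3.11 / 1360 = 0.002287.
Darcy flux q = K · i = 3.862 × 0.002287 = 0.008832 m/day.
Seepage velocity v = q / n_e = 0.008832 / 0.22 = 0.04014 m/day.
Travel time t = L / v = 1360 / 0.04014 = 33878 days = 92.75 years.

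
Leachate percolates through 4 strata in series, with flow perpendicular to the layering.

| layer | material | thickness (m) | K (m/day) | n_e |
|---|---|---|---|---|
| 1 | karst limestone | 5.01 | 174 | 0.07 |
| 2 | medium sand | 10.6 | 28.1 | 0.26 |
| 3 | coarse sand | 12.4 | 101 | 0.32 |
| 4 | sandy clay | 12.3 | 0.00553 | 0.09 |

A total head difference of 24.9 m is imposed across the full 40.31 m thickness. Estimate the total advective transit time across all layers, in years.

2.00

With flow normal to the layers, continuity requires the same specific discharge q through every layer.
Σ(b_i/K_i) = 5.01/174 + 10.6/28.1 + 12.4/101 + 12.3/0.00553 = 2225 d.
q = Δh / Σ(b_i/K_i) = 24.9 / 2225 = 0.01119 m/day.
In each layer the seepage velocity is v_i = q/n_i, so the layer transit time is t_i = b_i·n_i / q:
  layer 1 (karst limestone): t_1 = 5.01 × 0.07 / 0.01119 = 31.33 d
  layer 2 (medium sand): t_2 = 10.6 × 0.26 / 0.01119 = 246.2 d
  layer 3 (coarse sand): t_3 = 12.4 × 0.32 / 0.01119 = 354.5 d
  layer 4 (sandy clay): t_4 = 12.3 × 0.09 / 0.01119 = 98.91 d
Total t = Σ t_i = 731.0 days = 2.001 years.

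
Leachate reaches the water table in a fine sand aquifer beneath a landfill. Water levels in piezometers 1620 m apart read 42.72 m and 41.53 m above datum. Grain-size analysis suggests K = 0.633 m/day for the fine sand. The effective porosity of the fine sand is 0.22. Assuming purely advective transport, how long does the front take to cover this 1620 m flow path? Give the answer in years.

Hydraulic gradient i = (42.72 − 41.53) / 1620 = 1.19 / 1620 = 0.0007346.
Darcy flux q = K · i = 0.6330 × 0.0007346 = 0.0004650 m/day.
Seepage velocity v = q / n_e = 0.0004650 / 0.22 = 0.002114 m/day.
Travel time t = L / v = 1620 / 0.002114 = 7.665e+05 days = 2099 years.

2100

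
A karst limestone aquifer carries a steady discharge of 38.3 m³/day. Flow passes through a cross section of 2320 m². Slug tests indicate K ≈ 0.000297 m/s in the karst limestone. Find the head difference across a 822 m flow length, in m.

0.529

Convert K: 0.000297 m/s × 86400 = 25.66 m/day.
From Q = K·A·i, i = Q / (K·A) = 38.3 / (25.66 × 2320) = 0.0006433.
Head loss Δh = i · L = 0.0006433 × 822 = 0.5288 m.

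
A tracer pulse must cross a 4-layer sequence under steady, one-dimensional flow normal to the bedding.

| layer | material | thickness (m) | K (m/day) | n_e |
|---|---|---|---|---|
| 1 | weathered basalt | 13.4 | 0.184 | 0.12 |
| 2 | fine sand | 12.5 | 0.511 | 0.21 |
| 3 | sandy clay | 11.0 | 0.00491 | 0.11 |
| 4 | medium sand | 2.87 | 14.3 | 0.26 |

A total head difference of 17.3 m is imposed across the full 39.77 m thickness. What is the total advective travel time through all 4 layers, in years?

With flow normal to the layers, continuity requires the same specific discharge q through every layer.
Σ(b_i/K_i) = 13.4/0.184 + 12.5/0.511 + 11.0/0.00491 + 2.87/14.3 = 2338 d.
q = Δh / Σ(b_i/K_i) = 17.3 / 2338 = 0.007400 m/day.
In each layer the seepage velocity is v_i = q/n_i, so the layer transit time is t_i = b_i·n_i / q:
  layer 1 (weathered basalt): t_1 = 13.4 × 0.12 / 0.007400 = 217.3 d
  layer 2 (fine sand): t_2 = 12.5 × 0.21 / 0.007400 = 354.7 d
  layer 3 (sandy clay): t_3 = 11.0 × 0.11 / 0.007400 = 163.5 d
  layer 4 (medium sand): t_4 = 2.87 × 0.26 / 0.007400 = 100.8 d
Total t = Σ t_i = 836.4 days = 2.290 years.

2.29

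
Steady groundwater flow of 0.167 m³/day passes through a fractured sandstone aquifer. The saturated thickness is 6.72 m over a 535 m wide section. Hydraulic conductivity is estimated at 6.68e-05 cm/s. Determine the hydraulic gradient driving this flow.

0.000805

Convert K: 6.68e-05 cm/s × 864 = 0.05772 m/day.
Cross-sectional area A = 535 × 6.72 = 3595 m².
From Q = K·A·i, i = Q / (K·A) = 0.167 / (0.05772 × 3595) = 0.0008048.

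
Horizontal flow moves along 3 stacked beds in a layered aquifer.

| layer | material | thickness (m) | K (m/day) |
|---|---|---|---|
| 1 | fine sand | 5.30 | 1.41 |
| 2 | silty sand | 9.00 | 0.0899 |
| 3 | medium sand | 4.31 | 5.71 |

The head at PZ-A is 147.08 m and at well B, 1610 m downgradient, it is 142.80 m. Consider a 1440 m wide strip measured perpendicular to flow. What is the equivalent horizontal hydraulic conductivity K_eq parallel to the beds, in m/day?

1.77

Flow is parallel to layering, so each bed carries its own Darcy discharge and the transmissivities add.
Σ(K_i·b_i) = 1.41×5.30 + 0.0899×9.00 + 5.71×4.31 = 32.89 m²/day.
Total thickness b = 18.61 m, so K_eq = Σ(K_i·b_i)/b = 1.767 m/day.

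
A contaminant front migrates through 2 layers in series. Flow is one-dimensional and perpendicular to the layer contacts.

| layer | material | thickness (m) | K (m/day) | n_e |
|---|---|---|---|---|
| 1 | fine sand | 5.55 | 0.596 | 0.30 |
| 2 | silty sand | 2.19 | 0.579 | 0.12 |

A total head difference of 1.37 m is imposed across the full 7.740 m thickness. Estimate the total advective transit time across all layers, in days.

With flow normal to the layers, continuity requires the same specific discharge q through every layer.
Σ(b_i/K_i) = 5.55/0.596 + 2.19/0.579 = 13.09 d.
q = Δh / Σ(b_i/K_i) = 1.37 / 13.09 = 0.1046 m/day.
In each layer the seepage velocity is v_i = q/n_i, so the layer transit time is t_i = b_i·n_i / q:
  layer 1 (fine sand): t_1 = 5.55 × 0.30 / 0.1046 = 15.91 d
  layer 2 (silty sand): t_2 = 2.19 × 0.12 / 0.1046 = 2.512 d
Total t = Σ t_i = 18.43 days.

18.4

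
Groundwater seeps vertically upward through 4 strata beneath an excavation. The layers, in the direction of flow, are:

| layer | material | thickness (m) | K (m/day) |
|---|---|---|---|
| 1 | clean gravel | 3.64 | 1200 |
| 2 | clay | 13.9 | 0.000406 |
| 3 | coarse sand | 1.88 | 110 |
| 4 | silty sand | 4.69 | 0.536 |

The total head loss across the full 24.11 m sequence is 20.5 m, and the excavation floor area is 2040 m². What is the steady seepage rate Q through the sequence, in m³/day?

Flow is perpendicular to layering, so the layers act in series and the equivalent K is the thickness-weighted harmonic mean.
Total thickness L = 3.64 + 13.9 + 1.88 + 4.69 = 24.11 m.
Σ(b_i/K_i) = 3.64/1200 + 13.9/0.000406 + 1.88/110 + 4.69/0.536 = 34245 d.
K_eq = L / Σ(b_i/K_i) = 24.11 / 34245 = 0.0007040 m/day.
Q = K_eq · A · (Δh/L) = 0.0007040 × 2040 × (20.5/24.11) = 1.221 m³/day.

1.22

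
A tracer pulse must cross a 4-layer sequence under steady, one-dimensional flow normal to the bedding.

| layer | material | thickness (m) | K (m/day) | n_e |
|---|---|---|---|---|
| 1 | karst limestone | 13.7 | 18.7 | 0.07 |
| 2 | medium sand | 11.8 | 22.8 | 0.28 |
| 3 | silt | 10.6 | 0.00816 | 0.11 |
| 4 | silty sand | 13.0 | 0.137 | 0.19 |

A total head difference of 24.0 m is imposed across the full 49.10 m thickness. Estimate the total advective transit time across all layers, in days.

459

With flow normal to the layers, continuity requires the same specific discharge q through every layer.
Σ(b_i/K_i) = 13.7/18.7 + 11.8/22.8 + 10.6/0.00816 + 13.0/0.137 = 1395 d.
q = Δh / Σ(b_i/K_i) = 24.0 / 1395 = 0.01720 m/day.
In each layer the seepage velocity is v_i = q/n_i, so the layer transit time is t_i = b_i·n_i / q:
  layer 1 (karst limestone): t_1 = 13.7 × 0.07 / 0.01720 = 55.75 d
  layer 2 (medium sand): t_2 = 11.8 × 0.28 / 0.01720 = 192.1 d
  layer 3 (silt): t_3 = 10.6 × 0.11 / 0.01720 = 67.78 d
  layer 4 (silty sand): t_4 = 13.0 × 0.19 / 0.01720 = 143.6 d
Total t = Σ t_i = 459.2 days.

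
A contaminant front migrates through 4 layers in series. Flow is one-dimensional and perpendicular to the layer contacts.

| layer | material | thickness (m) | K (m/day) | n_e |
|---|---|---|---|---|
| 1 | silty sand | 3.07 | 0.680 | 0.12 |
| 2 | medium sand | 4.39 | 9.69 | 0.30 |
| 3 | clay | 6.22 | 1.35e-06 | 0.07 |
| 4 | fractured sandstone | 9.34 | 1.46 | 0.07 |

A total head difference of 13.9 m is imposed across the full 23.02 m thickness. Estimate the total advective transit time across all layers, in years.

2520

With flow normal to the layers, continuity requires the same specific discharge q through every layer.
Σ(b_i/K_i) = 3.07/0.680 + 4.39/9.69 + 6.22/1.35e-06 + 9.34/1.46 = 4.607e+06 d.
q = Δh / Σ(b_i/K_i) = 13.9 / 4.607e+06 = 3.017e-06 m/day.
In each layer the seepage velocity is v_i = q/n_i, so the layer transit time is t_i = b_i·n_i / q:
  layer 1 (silty sand): t_1 = 3.07 × 0.12 / 3.017e-06 = 1.221e+05 d
  layer 2 (medium sand): t_2 = 4.39 × 0.30 / 3.017e-06 = 4.365e+05 d
  layer 3 (clay): t_3 = 6.22 × 0.07 / 3.017e-06 = 1.443e+05 d
  layer 4 (fractured sandstone): t_4 = 9.34 × 0.07 / 3.017e-06 = 2.167e+05 d
Total t = Σ t_i = 9.197e+05 days = 2518 years.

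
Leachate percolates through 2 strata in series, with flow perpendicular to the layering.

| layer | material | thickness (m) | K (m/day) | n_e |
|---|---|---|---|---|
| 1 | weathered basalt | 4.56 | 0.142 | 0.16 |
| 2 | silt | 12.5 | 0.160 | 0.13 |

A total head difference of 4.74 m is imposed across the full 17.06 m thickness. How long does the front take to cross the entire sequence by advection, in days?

With flow normal to the layers, continuity requires the same specific discharge q through every layer.
Σ(b_i/K_i) = 4.56/0.142 + 12.5/0.160 = 110.2 d.
q = Δh / Σ(b_i/K_i) = 4.74 / 110.2 = 0.04300 m/day.
In each layer the seepage velocity is v_i = q/n_i, so the layer transit time is t_i = b_i·n_i / q:
  layer 1 (weathered basalt): t_1 = 4.56 × 0.16 / 0.04300 = 16.97 d
  layer 2 (silt): t_2 = 12.5 × 0.13 / 0.04300 = 37.79 d
Total t = Σ t_i = 54.76 days.

54.8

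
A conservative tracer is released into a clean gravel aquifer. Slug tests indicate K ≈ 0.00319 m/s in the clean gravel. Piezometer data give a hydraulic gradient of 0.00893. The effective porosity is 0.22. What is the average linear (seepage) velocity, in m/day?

Convert K: 0.00319 m/s × 86400 = 275.6 m/day.
Hydraulic gradient i = 0.00893.
Darcy flux q = K · i = 275.6 × 0.008930 = 2.461 m/day.
Seepage velocity v = q / n_e = 2.461 / 0.22 = 11.19 m/day.

11.2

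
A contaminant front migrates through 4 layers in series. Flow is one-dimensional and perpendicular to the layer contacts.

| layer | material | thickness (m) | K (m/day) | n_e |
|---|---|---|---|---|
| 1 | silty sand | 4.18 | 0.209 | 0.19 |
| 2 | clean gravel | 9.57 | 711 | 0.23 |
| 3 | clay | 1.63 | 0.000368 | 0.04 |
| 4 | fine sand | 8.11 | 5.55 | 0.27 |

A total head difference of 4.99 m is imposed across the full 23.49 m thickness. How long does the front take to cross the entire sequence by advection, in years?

12.8

With flow normal to the layers, continuity requires the same specific discharge q through every layer.
Σ(b_i/K_i) = 4.18/0.209 + 9.57/711 + 1.63/0.000368 + 8.11/5.55 = 4451 d.
q = Δh / Σ(b_i/K_i) = 4.99 / 4451 = 0.001121 m/day.
In each layer the seepage velocity is v_i = q/n_i, so the layer transit time is t_i = b_i·n_i / q:
  layer 1 (silty sand): t_1 = 4.18 × 0.19 / 0.001121 = 708.4 d
  layer 2 (clean gravel): t_2 = 9.57 × 0.23 / 0.001121 = 1963 d
  layer 3 (clay): t_3 = 1.63 × 0.04 / 0.001121 = 58.16 d
  layer 4 (fine sand): t_4 = 8.11 × 0.27 / 0.001121 = 1953 d
Total t = Σ t_i = 4683 days = 12.82 years.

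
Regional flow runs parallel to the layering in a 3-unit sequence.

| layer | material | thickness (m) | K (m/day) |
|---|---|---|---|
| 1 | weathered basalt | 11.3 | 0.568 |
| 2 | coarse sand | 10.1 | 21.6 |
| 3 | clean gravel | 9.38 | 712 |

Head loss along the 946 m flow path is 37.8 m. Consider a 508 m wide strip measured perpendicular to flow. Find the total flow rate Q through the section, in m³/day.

140000

Flow is parallel to layering, so each bed carries its own Darcy discharge and the transmissivities add.
Σ(K_i·b_i) = 0.568×11.3 + 21.6×10.1 + 712×9.38 = 6903 m²/day.
Hydraulic gradient i = Δh / L = 37.8 / 946 = 0.03996.
Q = Σ(K_i·b_i) · W · i = 6903 × 508 × 0.03996 = 1.401e+05 m³/day.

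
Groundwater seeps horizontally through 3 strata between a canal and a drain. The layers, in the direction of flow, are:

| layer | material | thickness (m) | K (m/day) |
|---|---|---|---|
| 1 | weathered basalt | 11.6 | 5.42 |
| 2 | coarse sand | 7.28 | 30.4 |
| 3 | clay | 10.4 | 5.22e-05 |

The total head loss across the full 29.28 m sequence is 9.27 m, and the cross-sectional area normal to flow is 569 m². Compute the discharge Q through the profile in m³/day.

0.0265

Flow is perpendicular to layering, so the layers act in series and the equivalent K is the thickness-weighted harmonic mean.
Total thickness L = 11.6 + 7.28 + 10.4 = 29.28 m.
Σ(b_i/K_i) = 11.6/5.42 + 7.28/30.4 + 10.4/5.22e-05 = 1.992e+05 d.
K_eq = L / Σ(b_i/K_i) = 29.28 / 1.992e+05 = 0.0001470 m/day.
Q = K_eq · A · (Δh/L) = 0.0001470 × 569 × (9.27/29.28) = 0.02647 m³/day.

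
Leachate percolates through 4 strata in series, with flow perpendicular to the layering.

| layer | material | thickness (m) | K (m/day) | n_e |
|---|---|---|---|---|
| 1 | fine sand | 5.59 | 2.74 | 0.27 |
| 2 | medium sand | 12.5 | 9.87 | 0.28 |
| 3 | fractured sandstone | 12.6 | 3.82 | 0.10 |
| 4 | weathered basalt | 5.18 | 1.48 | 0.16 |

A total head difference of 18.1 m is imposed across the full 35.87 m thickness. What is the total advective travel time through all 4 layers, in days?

With flow normal to the layers, continuity requires the same specific discharge q through every layer.
Σ(b_i/K_i) = 5.59/2.74 + 12.5/9.87 + 12.6/3.82 + 5.18/1.48 = 10.11 d.
q = Δh / Σ(b_i/K_i) = 18.1 / 10.11 = 1.791 m/day.
In each layer the seepage velocity is v_i = q/n_i, so the layer transit time is t_i = b_i·n_i / q:
  layer 1 (fine sand): t_1 = 5.59 × 0.27 / 1.791 = 0.8426 d
  layer 2 (medium sand): t_2 = 12.5 × 0.28 / 1.791 = 1.954 d
  layer 3 (fractured sandstone): t_3 = 12.6 × 0.10 / 1.791 = 0.7034 d
  layer 4 (weathered basalt): t_4 = 5.18 × 0.16 / 1.791 = 0.4627 d
Total t = Σ t_i = 3.963 days.

3.96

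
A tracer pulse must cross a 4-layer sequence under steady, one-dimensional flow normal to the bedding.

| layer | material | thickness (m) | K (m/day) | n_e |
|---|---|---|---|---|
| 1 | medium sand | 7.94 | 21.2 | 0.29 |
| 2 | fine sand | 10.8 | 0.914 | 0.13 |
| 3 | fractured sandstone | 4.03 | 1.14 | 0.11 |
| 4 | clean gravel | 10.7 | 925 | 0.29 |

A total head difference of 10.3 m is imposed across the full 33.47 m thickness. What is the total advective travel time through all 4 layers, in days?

11.1

With flow normal to the layers, continuity requires the same specific discharge q through every layer.
Σ(b_i/K_i) = 7.94/21.2 + 10.8/0.914 + 4.03/1.14 + 10.7/925 = 15.74 d.
q = Δh / Σ(b_i/K_i) = 10.3 / 15.74 = 0.6545 m/day.
In each layer the seepage velocity is v_i = q/n_i, so the layer transit time is t_i = b_i·n_i / q:
  layer 1 (medium sand): t_1 = 7.94 × 0.29 / 0.6545 = 3.518 d
  layer 2 (fine sand): t_2 = 10.8 × 0.13 / 0.6545 = 2.145 d
  layer 3 (fractured sandstone): t_3 = 4.03 × 0.11 / 0.6545 = 0.6773 d
  layer 4 (clean gravel): t_4 = 10.7 × 0.29 / 0.6545 = 4.741 d
Total t = Σ t_i = 11.08 days.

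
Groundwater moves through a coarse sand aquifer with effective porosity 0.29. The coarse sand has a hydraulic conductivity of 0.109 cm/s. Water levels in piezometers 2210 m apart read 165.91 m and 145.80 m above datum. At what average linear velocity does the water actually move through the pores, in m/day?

2.96

Convert K: 0.109 cm/s × 864 = 94.18 m/day.
Hydraulic gradient i = (165.91 − 145.80) / 2210 = 20.11 / 2210 = 0.009100.
Darcy flux q = K · i = 94.18 × 0.009100 = 0.8570 m/day.
Seepage velocity v = q / n_e = 0.8570 / 0.29 = 2.955 m/day.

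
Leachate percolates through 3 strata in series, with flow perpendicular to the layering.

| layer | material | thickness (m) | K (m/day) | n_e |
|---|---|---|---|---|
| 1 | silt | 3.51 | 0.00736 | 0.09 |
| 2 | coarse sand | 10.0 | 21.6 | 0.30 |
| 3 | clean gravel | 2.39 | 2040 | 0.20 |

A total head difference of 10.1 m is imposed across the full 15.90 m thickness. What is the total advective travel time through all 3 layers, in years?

With flow normal to the layers, continuity requires the same specific discharge q through every layer.
Σ(b_i/K_i) = 3.51/0.00736 + 10.0/21.6 + 2.39/2040 = 477.4 d.
q = Δh / Σ(b_i/K_i) = 10.1 / 477.4 = 0.02116 m/day.
In each layer the seepage velocity is v_i = q/n_i, so the layer transit time is t_i = b_i·n_i / q:
  layer 1 (silt): t_1 = 3.51 × 0.09 / 0.02116 = 14.93 d
  layer 2 (coarse sand): t_2 = 10.0 × 0.30 / 0.02116 = 141.8 d
  layer 3 (clean gravel): t_3 = 2.39 × 0.20 / 0.02116 = 22.59 d
Total t = Σ t_i = 179.3 days = 0.4909 years.

0.491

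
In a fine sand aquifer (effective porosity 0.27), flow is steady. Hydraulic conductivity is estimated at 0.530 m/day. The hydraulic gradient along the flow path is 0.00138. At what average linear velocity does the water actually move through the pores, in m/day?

0.00271

Hydraulic gradient i = 0.00138.
Darcy flux q = K · i = 0.5300 × 0.001380 = 0.0007314 m/day.
Seepage velocity v = q / n_e = 0.0007314 / 0.27 = 0.002709 m/day.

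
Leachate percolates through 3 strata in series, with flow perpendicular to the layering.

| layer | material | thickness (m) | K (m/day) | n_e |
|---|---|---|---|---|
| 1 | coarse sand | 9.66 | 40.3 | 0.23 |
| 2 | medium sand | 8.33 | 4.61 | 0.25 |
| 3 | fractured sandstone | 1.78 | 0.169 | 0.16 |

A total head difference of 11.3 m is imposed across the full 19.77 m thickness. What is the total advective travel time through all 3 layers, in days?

5.11

With flow normal to the layers, continuity requires the same specific discharge q through every layer.
Σ(b_i/K_i) = 9.66/40.3 + 8.33/4.61 + 1.78/0.169 = 12.58 d.
q = Δh / Σ(b_i/K_i) = 11.3 / 12.58 = 0.8983 m/day.
In each layer the seepage velocity is v_i = q/n_i, so the layer transit time is t_i = b_i·n_i / q:
  layer 1 (coarse sand): t_1 = 9.66 × 0.23 / 0.8983 = 2.473 d
  layer 2 (medium sand): t_2 = 8.33 × 0.25 / 0.8983 = 2.318 d
  layer 3 (fractured sandstone): t_3 = 1.78 × 0.16 / 0.8983 = 0.3170 d
Total t = Σ t_i = 5.109 days.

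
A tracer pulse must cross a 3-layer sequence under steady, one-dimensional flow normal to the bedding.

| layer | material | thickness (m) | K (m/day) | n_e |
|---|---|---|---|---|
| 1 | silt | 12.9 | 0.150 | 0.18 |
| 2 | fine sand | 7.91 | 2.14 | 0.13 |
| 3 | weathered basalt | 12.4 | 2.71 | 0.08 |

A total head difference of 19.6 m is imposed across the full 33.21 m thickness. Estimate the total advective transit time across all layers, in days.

With flow normal to the layers, continuity requires the same specific discharge q through every layer.
Σ(b_i/K_i) = 12.9/0.150 + 7.91/2.14 + 12.4/2.71 = 94.27 d.
q = Δh / Σ(b_i/K_i) = 19.6 / 94.27 = 0.2079 m/day.
In each layer the seepage velocity is v_i = q/n_i, so the layer transit time is t_i = b_i·n_i / q:
  layer 1 (silt): t_1 = 12.9 × 0.18 / 0.2079 = 11.17 d
  layer 2 (fine sand): t_2 = 7.91 × 0.13 / 0.2079 = 4.946 d
  layer 3 (weathered basalt): t_3 = 12.4 × 0.08 / 0.2079 = 4.771 d
Total t = Σ t_i = 20.89 days.

20.9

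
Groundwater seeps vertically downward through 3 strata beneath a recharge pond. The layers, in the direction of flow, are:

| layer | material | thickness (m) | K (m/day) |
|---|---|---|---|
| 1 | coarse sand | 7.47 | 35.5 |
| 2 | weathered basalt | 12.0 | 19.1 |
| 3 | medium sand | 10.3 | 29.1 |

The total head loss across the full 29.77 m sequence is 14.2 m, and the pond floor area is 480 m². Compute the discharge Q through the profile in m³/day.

Flow is perpendicular to layering, so the layers act in series and the equivalent K is the thickness-weighted harmonic mean.
Total thickness L = 7.47 + 12.0 + 10.3 = 29.77 m.
Σ(b_i/K_i) = 7.47/35.5 + 12.0/19.1 + 10.3/29.1 = 1.193 d.
K_eq = L / Σ(b_i/K_i) = 29.77 / 1.193 = 24.96 m/day.
Q = K_eq · A · (Δh/L) = 24.96 × 480 × (14.2/29.77) = 5715 m³/day.

5720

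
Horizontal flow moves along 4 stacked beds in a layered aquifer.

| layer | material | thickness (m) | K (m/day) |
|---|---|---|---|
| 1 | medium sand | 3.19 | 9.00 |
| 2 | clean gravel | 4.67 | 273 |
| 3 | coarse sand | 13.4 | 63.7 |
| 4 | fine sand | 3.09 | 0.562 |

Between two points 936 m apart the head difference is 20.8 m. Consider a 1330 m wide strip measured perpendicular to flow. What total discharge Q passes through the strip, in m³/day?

63800

Flow is parallel to layering, so each bed carries its own Darcy discharge and the transmissivities add.
Σ(K_i·b_i) = 9.00×3.19 + 273×4.67 + 63.7×13.4 + 0.562×3.09 = 2159 m²/day.
Hydraulic gradient i = Δh / L = 20.8 / 936 = 0.02222.
Q = Σ(K_i·b_i) · W · i = 2159 × 1330 × 0.02222 = 63809 m³/day.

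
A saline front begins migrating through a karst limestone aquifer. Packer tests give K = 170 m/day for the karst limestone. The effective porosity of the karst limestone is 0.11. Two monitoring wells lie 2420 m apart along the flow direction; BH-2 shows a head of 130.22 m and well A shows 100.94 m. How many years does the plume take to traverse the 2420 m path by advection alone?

0.354

Hydraulic gradient i = (130.22 − 100.94) / 2420 = 29.28 / 2420 = 0.01210.
Darcy flux q = K · i = 170.0 × 0.01210 = 2.057 m/day.
Seepage velocity v = q / n_e = 2.057 / 0.11 = 18.70 m/day.
Travel time t = L / v = 2420 / 18.70 = 129.4 days = 0.3543 years.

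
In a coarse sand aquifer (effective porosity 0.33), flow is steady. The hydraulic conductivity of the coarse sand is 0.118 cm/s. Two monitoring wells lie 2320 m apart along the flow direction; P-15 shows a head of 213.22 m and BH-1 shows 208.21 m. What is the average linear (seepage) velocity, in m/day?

Convert K: 0.118 cm/s × 864 = 102.0 m/day.
Hydraulic gradient i = (213.22 − 208.21) / 2320 = 5.01 / 2320 = 0.002159.
Darcy flux q = K · i = 102.0 × 0.002159 = 0.2202 m/day.
Seepage velocity v = q / n_e = 0.2202 / 0.33 = 0.6672 m/day.

0.667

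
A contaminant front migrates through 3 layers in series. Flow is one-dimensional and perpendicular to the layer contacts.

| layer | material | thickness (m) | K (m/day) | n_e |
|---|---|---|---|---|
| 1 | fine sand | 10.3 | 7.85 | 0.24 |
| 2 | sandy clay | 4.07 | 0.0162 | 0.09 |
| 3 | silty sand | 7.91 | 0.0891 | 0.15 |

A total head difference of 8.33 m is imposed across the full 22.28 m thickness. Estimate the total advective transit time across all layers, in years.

0.452

With flow normal to the layers, continuity requires the same specific discharge q through every layer.
Σ(b_i/K_i) = 10.3/7.85 + 4.07/0.0162 + 7.91/0.0891 = 341.3 d.
q = Δh / Σ(b_i/K_i) = 8.33 / 341.3 = 0.02441 m/day.
In each layer the seepage velocity is v_i = q/n_i, so the layer transit time is t_i = b_i·n_i / q:
  layer 1 (fine sand): t_1 = 10.3 × 0.24 / 0.02441 = 101.3 d
  layer 2 (sandy clay): t_2 = 4.07 × 0.09 / 0.02441 = 15.01 d
  layer 3 (silty sand): t_3 = 7.91 × 0.15 / 0.02441 = 48.62 d
Total t = Σ t_i = 164.9 days = 0.4515 years.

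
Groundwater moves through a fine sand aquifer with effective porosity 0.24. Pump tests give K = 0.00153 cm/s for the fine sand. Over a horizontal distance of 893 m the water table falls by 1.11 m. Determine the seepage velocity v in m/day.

Convert K: 0.00153 cm/s × 864 = 1.322 m/day.
Hydraulic gradient i = Δh / L = 1.11 / 893 = 0.001243.
Darcy flux q = K · i = 1.322 × 0.001243 = 0.001643 m/day.
Seepage velocity v = q / n_e = 0.001643 / 0.24 = 0.006846 m/day.

0.00685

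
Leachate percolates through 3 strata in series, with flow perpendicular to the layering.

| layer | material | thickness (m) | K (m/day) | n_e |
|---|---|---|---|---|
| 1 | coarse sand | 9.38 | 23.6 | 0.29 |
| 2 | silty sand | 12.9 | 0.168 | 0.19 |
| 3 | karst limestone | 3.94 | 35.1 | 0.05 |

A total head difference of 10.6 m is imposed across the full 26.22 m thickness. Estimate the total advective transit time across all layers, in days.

39.1

With flow normal to the layers, continuity requires the same specific discharge q through every layer.
Σ(b_i/K_i) = 9.38/23.6 + 12.9/0.168 + 3.94/35.1 = 77.30 d.
q = Δh / Σ(b_i/K_i) = 10.6 / 77.30 = 0.1371 m/day.
In each layer the seepage velocity is v_i = q/n_i, so the layer transit time is t_i = b_i·n_i / q:
  layer 1 (coarse sand): t_1 = 9.38 × 0.29 / 0.1371 = 19.84 d
  layer 2 (silty sand): t_2 = 12.9 × 0.19 / 0.1371 = 17.87 d
  layer 3 (karst limestone): t_3 = 3.94 × 0.05 / 0.1371 = 1.437 d
Total t = Σ t_i = 39.15 days.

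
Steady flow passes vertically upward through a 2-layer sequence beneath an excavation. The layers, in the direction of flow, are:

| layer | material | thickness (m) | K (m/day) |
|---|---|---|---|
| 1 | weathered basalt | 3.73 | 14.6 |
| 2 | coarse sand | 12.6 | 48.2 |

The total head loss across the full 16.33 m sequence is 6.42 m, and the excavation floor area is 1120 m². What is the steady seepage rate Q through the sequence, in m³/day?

13900

Flow is perpendicular to layering, so the layers act in series and the equivalent K is the thickness-weighted harmonic mean.
Total thickness L = 3.73 + 12.6 = 16.33 m.
Σ(b_i/K_i) = 3.73/14.6 + 12.6/48.2 = 0.5169 d.
K_eq = L / Σ(b_i/K_i) = 16.33 / 0.5169 = 31.59 m/day.
Q = K_eq · A · (Δh/L) = 31.59 × 1120 × (6.42/16.33) = 13911 m³/day.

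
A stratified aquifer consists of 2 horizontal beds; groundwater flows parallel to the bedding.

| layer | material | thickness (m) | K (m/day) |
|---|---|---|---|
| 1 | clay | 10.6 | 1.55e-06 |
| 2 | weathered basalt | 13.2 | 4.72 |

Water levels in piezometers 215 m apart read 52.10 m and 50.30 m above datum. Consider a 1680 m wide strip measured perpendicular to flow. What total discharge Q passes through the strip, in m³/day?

876

Flow is parallel to layering, so each bed carries its own Darcy discharge and the transmissivities add.
Σ(K_i·b_i) = 1.55e-06×10.6 + 4.72×13.2 = 62.30 m²/day.
Hydraulic gradient i = (52.10 − 50.30) / 215 = 1.8 / 215 = 0.008372.
Q = Σ(K_i·b_i) · W · i = 62.30 × 1680 × 0.008372 = 876.3 m³/day.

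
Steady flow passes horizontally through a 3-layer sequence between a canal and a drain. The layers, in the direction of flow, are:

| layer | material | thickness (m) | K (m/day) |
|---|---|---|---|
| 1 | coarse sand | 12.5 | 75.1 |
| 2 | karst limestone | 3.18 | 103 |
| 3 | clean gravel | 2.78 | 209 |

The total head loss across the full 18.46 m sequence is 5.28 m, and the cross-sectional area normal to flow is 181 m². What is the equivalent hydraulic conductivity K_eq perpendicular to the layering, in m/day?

87.6

Flow is perpendicular to layering, so the layers act in series and the equivalent K is the thickness-weighted harmonic mean.
Total thickness L = 12.5 + 3.18 + 2.78 = 18.46 m.
Σ(b_i/K_i) = 12.5/75.1 + 3.18/103 + 2.78/209 = 0.2106 d.
K_eq = L / Σ(b_i/K_i) = 18.46 / 0.2106 = 87.65 m/day.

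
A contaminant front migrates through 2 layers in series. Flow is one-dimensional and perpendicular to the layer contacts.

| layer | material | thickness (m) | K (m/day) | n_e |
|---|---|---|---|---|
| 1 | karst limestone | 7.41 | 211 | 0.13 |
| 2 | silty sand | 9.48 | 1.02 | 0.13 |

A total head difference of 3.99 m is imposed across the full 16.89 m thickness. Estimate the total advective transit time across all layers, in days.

5.13

With flow normal to the layers, continuity requires the same specific discharge q through every layer.
Σ(b_i/K_i) = 7.41/211 + 9.48/1.02 = 9.329 d.
q = Δh / Σ(b_i/K_i) = 3.99 / 9.329 = 0.4277 m/day.
In each layer the seepage velocity is v_i = q/n_i, so the layer transit time is t_i = b_i·n_i / q:
  layer 1 (karst limestone): t_1 = 7.41 × 0.13 / 0.4277 = 2.252 d
  layer 2 (silty sand): t_2 = 9.48 × 0.13 / 0.4277 = 2.882 d
Total t = Σ t_i = 5.134 days.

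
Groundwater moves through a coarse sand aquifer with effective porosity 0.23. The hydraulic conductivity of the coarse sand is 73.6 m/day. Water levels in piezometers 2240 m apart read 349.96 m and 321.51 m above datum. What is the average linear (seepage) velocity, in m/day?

4.06

Hydraulic gradient i = (349.96 − 321.51) / 2240 = 28.45 / 2240 = 0.01270.
Darcy flux q = K · i = 73.60 × 0.01270 = 0.9348 m/day.
Seepage velocity v = q / n_e = 0.9348 / 0.23 = 4.064 m/day.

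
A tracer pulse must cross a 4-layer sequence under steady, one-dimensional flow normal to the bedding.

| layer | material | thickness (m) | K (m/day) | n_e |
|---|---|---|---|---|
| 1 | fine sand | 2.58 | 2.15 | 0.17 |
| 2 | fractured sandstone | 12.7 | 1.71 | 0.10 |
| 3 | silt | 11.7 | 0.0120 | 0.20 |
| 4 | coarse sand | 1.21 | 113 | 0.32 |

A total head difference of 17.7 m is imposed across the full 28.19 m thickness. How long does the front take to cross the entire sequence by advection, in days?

247

With flow normal to the layers, continuity requires the same specific discharge q through every layer.
Σ(b_i/K_i) = 2.58/2.15 + 12.7/1.71 + 11.7/0.0120 + 1.21/113 = 983.6 d.
q = Δh / Σ(b_i/K_i) = 17.7 / 983.6 = 0.01799 m/day.
In each layer the seepage velocity is v_i = q/n_i, so the layer transit time is t_i = b_i·n_i / q:
  layer 1 (fine sand): t_1 = 2.58 × 0.17 / 0.01799 = 24.37 d
  layer 2 (fractured sandstone): t_2 = 12.7 × 0.10 / 0.01799 = 70.58 d
  layer 3 (silt): t_3 = 11.7 × 0.20 / 0.01799 = 130.0 d
  layer 4 (coarse sand): t_4 = 1.21 × 0.32 / 0.01799 = 21.52 d
Total t = Σ t_i = 246.5 days.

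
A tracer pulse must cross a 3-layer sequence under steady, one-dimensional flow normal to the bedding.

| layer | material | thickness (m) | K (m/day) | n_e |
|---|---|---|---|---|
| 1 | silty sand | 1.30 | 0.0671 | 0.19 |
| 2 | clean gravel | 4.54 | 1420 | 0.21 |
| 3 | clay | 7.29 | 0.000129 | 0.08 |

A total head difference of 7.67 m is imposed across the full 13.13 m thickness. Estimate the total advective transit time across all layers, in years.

36.0

With flow normal to the layers, continuity requires the same specific discharge q through every layer.
Σ(b_i/K_i) = 1.30/0.0671 + 4.54/1420 + 7.29/0.000129 = 56531 d.
q = Δh / Σ(b_i/K_i) = 7.67 / 56531 = 0.0001357 m/day.
In each layer the seepage velocity is v_i = q/n_i, so the layer transit time is t_i = b_i·n_i / q:
  layer 1 (silty sand): t_1 = 1.30 × 0.19 / 0.0001357 = 1820 d
  layer 2 (clean gravel): t_2 = 4.54 × 0.21 / 0.0001357 = 7027 d
  layer 3 (clay): t_3 = 7.29 × 0.08 / 0.0001357 = 4298 d
Total t = Σ t_i = 13146 days = 35.99 years.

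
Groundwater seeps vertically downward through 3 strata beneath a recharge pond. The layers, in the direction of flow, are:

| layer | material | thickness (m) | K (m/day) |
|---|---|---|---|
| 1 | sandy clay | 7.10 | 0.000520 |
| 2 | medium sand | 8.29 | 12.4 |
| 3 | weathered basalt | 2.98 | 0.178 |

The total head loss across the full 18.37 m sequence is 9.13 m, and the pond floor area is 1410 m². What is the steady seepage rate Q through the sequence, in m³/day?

0.942

Flow is perpendicular to layering, so the layers act in series and the equivalent K is the thickness-weighted harmonic mean.
Total thickness L = 7.10 + 8.29 + 2.98 = 18.37 m.
Σ(b_i/K_i) = 7.10/0.000520 + 8.29/12.4 + 2.98/0.178 = 13671 d.
K_eq = L / Σ(b_i/K_i) = 18.37 / 13671 = 0.001344 m/day.
Q = K_eq · A · (Δh/L) = 0.001344 × 1410 × (9.13/18.37) = 0.9416 m³/day.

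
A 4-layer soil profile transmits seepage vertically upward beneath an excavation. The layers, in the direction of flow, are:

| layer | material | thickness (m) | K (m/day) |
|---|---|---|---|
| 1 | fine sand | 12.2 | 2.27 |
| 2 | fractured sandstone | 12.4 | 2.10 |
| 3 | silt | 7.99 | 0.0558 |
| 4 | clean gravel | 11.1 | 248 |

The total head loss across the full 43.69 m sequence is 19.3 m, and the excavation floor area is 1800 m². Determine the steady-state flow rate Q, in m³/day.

225

Flow is perpendicular to layering, so the layers act in series and the equivalent K is the thickness-weighted harmonic mean.
Total thickness L = 12.2 + 12.4 + 7.99 + 11.1 = 43.69 m.
Σ(b_i/K_i) = 12.2/2.27 + 12.4/2.10 + 7.99/0.0558 + 11.1/248 = 154.5 d.
K_eq = L / Σ(b_i/K_i) = 43.69 / 154.5 = 0.2828 m/day.
Q = K_eq · A · (Δh/L) = 0.2828 × 1800 × (19.3/43.69) = 224.8 m³/day.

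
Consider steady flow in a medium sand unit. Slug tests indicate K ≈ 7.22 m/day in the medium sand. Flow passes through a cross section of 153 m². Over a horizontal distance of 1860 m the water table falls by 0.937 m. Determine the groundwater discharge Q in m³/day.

Hydraulic gradient i = Δh / L = 0.937 / 1860 = 0.0005038.
Darcy's law: Q = K · A · i = 7.220 × 153.0 × 0.0005038 = 0.5565 m³/day.

0.556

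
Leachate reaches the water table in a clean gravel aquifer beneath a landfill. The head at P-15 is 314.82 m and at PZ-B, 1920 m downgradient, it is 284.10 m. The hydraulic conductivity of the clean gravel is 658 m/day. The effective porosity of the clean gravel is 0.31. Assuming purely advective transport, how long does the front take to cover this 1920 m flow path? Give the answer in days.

56.5

Hydraulic gradient i = (314.82 − 284.10) / 1920 = 30.72 / 1920 = 0.01600.
Darcy flux q = K · i = 658.0 × 0.01600 = 10.53 m/day.
Seepage velocity v = q / n_e = 10.53 / 0.31 = 33.96 m/day.
Travel time t = L / v = 1920 / 33.96 = 56.53 days.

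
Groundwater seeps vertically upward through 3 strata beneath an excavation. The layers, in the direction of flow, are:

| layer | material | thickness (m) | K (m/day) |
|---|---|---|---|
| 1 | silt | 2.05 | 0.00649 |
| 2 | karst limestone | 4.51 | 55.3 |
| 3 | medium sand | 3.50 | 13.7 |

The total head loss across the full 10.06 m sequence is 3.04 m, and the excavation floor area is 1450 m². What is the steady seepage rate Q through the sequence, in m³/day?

13.9

Flow is perpendicular to layering, so the layers act in series and the equivalent K is the thickness-weighted harmonic mean.
Total thickness L = 2.05 + 4.51 + 3.50 = 10.06 m.
Σ(b_i/K_i) = 2.05/0.00649 + 4.51/55.3 + 3.50/13.7 = 316.2 d.
K_eq = L / Σ(b_i/K_i) = 10.06 / 316.2 = 0.03181 m/day.
Q = K_eq · A · (Δh/L) = 0.03181 × 1450 × (3.04/10.06) = 13.94 m³/day.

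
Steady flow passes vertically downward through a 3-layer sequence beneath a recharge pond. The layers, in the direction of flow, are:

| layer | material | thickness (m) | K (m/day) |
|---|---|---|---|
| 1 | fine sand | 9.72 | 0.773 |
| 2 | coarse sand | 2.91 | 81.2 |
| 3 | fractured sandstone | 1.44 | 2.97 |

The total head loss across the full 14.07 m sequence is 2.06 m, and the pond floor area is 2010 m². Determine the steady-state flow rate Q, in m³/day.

Flow is perpendicular to layering, so the layers act in series and the equivalent K is the thickness-weighted harmonic mean.
Total thickness L = 9.72 + 2.91 + 1.44 = 14.07 m.
Σ(b_i/K_i) = 9.72/0.773 + 2.91/81.2 + 1.44/2.97 = 13.10 d.
K_eq = L / Σ(b_i/K_i) = 14.07 / 13.10 = 1.074 m/day.
Q = K_eq · A · (Δh/L) = 1.074 × 2010 × (2.06/14.07) = 316.2 m³/day.

316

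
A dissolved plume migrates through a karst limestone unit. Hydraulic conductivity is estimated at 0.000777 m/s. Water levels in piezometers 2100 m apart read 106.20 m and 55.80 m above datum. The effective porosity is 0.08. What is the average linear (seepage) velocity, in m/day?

Convert K: 0.000777 m/s × 86400 = 67.13 m/day.
Hydraulic gradient i = (106.20 − 55.80) / 2100 = 50.4 / 2100 = 0.02400.
Darcy flux q = K · i = 67.13 × 0.02400 = 1.611 m/day.
Seepage velocity v = q / n_e = 1.611 / 0.08 = 20.14 m/day.

20.1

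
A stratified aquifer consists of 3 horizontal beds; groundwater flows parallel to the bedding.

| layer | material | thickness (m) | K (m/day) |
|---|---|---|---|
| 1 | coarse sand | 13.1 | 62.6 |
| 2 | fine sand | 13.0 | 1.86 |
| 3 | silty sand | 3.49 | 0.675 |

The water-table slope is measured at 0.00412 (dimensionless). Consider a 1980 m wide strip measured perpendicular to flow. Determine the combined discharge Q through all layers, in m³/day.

Flow is parallel to layering, so each bed carries its own Darcy discharge and the transmissivities add.
Σ(K_i·b_i) = 62.6×13.1 + 1.86×13.0 + 0.675×3.49 = 846.6 m²/day.
Hydraulic gradient i = 0.00412.
Q = Σ(K_i·b_i) · W · i = 846.6 × 1980 × 0.004120 = 6906 m³/day.

6910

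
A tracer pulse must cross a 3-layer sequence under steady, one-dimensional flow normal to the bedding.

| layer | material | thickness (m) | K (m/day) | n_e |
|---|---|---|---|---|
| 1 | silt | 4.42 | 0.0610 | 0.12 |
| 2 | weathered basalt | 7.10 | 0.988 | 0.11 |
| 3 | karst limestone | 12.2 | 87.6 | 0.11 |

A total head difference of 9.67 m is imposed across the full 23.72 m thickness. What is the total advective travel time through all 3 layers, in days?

21.9

With flow normal to the layers, continuity requires the same specific discharge q through every layer.
Σ(b_i/K_i) = 4.42/0.0610 + 7.10/0.988 + 12.2/87.6 = 79.78 d.
q = Δh / Σ(b_i/K_i) = 9.67 / 79.78 = 0.1212 m/day.
In each layer the seepage velocity is v_i = q/n_i, so the layer transit time is t_i = b_i·n_i / q:
  layer 1 (silt): t_1 = 4.42 × 0.12 / 0.1212 = 4.376 d
  layer 2 (weathered basalt): t_2 = 7.10 × 0.11 / 0.1212 = 6.444 d
  layer 3 (karst limestone): t_3 = 12.2 × 0.11 / 0.1212 = 11.07 d
Total t = Σ t_i = 21.89 days.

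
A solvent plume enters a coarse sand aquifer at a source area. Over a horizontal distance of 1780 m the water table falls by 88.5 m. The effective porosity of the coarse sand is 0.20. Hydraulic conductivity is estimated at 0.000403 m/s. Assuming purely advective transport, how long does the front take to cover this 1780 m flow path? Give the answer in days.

Convert K: 0.000403 m/s × 86400 = 34.82 m/day.
Hydraulic gradient i = Δh / L = 88.5 / 1780 = 0.04972.
Darcy flux q = K · i = 34.82 × 0.04972 = 1.731 m/day.
Seepage velocity v = q / n_e = 1.731 / 0.20 = 8.656 m/day.
Travel time t = L / v = 1780 / 8.656 = 205.6 days.

206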